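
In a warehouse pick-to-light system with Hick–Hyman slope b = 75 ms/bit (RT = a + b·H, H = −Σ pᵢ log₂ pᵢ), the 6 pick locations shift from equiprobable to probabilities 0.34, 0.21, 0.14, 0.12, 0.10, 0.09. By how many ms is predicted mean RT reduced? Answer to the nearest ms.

13 ms

Equiprobable entropy H₀ = log₂ 6 = 2.5850 bits.
Skewed entropy H = −Σ pᵢ log₂ pᵢ = 2.4110 bits.
ΔRT = b·(H₀ − H) = 75 × 0.1739 = 13.05 ms.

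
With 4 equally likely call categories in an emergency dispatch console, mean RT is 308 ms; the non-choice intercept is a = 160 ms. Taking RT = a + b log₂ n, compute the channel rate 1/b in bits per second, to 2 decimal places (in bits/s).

Choice component = 308 − 160 = 148 ms over log₂(4) = 2 bits.
b = 148 / 2 = 74.000 ms/bit, so 1/b = 13.514 bits/s.

13.51 bits/s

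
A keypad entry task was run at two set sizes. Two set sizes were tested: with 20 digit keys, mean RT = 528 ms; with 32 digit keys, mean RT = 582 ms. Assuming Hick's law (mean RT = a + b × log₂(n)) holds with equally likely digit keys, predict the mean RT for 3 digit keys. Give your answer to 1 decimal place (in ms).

310.0 ms

Solve the two-equation system in a and b:
  b = (582 − 528) / (log₂ 32 − log₂ 20) = 54 / (5 − 4.3219) = 79.638 ms/bit
  a = 528 − 79.638 × 4.3219 = 183.812 ms
Then RT(3) = 183.812 + 79.638 × log₂ 3 = 183.812 + 79.638 × 1.5850 ≈ 310.035 ms.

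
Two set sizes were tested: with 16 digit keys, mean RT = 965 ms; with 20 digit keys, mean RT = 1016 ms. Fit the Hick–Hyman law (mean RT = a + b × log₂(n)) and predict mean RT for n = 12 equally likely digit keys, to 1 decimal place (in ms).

899.2 ms

Fit slope and intercept:
  b = (1016 − 965) / (log₂ 20 − log₂ 16) = 51 / (4.3219 − 4) = 158.420 ms/bit
  a = 965 − 158.420 × 4 = 331.318 ms
Then RT(12) = 331.318 + 158.420 × log₂ 12 = 331.318 + 158.420 × 3.5850 ≈ 899.250 ms.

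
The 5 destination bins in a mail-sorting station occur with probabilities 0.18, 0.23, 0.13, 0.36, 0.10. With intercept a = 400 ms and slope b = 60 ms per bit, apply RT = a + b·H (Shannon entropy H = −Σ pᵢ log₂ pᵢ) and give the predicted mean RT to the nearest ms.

531 ms

H = 0.18·log₂(1/0.18) + 0.23·log₂(1/0.23) + 0.13·log₂(1/0.13) + 0.36·log₂(1/0.36) + 0.10·log₂(1/0.10) = 2.1784 bits.
RT = 400 + 60 × 2.1784 = 530.71 ms.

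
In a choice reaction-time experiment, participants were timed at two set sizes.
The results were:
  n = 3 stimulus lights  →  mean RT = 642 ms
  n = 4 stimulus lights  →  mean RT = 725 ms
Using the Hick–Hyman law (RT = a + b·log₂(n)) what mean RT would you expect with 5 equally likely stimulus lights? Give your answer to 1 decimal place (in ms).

789.4 ms

With log₂ n on the abscissa the relation is linear; from the two conditions:
  b = (725 − 642) / (log₂ 4 − log₂ 3) = 83 / (2 − 1.5850) = 199.982 ms/bit
  a = 642 − 199.982 × 1.5850 = 325.036 ms
Then RT(5) = 325.036 + 199.982 × log₂ 5 = 325.036 + 199.982 × 2.3219 ≈ 789.380 ms.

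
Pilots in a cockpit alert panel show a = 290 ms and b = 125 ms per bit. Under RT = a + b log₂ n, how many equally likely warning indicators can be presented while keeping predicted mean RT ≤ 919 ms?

32

Information budget: (919 − 290)/125 = 5.0320 bits, so n ≤ 2^5.0320 = 32.718 → at most 32.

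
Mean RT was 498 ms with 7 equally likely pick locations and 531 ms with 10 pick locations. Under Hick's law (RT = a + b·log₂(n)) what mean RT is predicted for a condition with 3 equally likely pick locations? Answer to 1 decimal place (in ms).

419.6 ms

With log₂ n on the abscissa the relation is linear; from the two conditions:
  b = (531 − 498) / (log₂ 10 − log₂ 7) = 33 / (3.3219 − 2.8074) = 64.131 ms/bit
  a = 498 − 64.131 × 2.8074 = 317.962 ms
Then RT(3) = 317.962 + 64.131 × log₂ 3 = 317.962 + 64.131 × 1.5850 ≈ 419.607 ms.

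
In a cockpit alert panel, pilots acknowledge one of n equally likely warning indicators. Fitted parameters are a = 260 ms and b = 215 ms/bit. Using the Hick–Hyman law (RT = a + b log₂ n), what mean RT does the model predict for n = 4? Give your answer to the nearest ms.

690 ms

log₂(4) = 2 bits, so RT = 260 + 215 × 2 ≈ 690.000 ms.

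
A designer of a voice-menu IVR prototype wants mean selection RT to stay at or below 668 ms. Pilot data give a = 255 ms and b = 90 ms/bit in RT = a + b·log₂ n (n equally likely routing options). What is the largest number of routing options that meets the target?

24

Set 255 + 90·log₂ n ≤ 668 → log₂ n ≤ (668 − 255)/90 = 4.5889.
So n ≤ 2^4.5889 = 24.065; the largest integer n is 24.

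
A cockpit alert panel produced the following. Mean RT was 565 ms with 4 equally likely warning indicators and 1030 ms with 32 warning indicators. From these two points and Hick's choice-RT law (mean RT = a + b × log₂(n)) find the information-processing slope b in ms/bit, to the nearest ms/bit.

b = (RT₂ − RT₁)/(log₂ n₂ − log₂ n₁) = (1030 − 565)/(5 − 2) = 155 ms/bit.

155 ms/bit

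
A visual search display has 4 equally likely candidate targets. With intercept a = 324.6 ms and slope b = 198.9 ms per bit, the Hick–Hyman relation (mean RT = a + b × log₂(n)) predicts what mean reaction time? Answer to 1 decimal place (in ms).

722.4 ms

log₂(4) = 2 bits, so RT = 324.6 + 198.9 × 2 ≈ 722.400 ms.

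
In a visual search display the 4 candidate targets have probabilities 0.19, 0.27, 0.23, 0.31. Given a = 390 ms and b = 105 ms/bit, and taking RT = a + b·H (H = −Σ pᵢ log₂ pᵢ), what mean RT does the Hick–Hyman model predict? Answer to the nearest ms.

Entropy contributions −pᵢ log₂ pᵢ: 0.4552, 0.5100, 0.4877, 0.5238; sum H = 1.9767 bits.
RT = a + bH = 390 + 105·1.9767 = 597.55 ms.

598 ms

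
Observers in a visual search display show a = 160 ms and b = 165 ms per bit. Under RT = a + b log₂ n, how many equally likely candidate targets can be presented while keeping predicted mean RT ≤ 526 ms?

Set 160 + 165·log₂ n ≤ 526 → log₂ n ≤ (526 − 160)/165 = 2.2182.
So n ≤ 2^2.2182 = 4.653; the largest integer n is 4.

4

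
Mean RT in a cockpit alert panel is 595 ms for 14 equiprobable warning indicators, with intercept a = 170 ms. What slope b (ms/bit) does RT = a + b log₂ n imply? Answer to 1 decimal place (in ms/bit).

14 alternatives carry log₂ 14 = 3.8074 bits; the choice cost is 595 − 170 = 425 ms, so b = 425/3.8074 = 111.626 ms/bit.

111.6 ms/bit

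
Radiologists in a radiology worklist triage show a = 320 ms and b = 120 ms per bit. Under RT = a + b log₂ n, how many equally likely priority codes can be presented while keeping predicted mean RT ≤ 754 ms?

12

Set 320 + 120·log₂ n ≤ 754 → log₂ n ≤ (754 − 320)/120 = 3.6167.
So n ≤ 2^3.6167 = 12.267; the largest integer n is 12.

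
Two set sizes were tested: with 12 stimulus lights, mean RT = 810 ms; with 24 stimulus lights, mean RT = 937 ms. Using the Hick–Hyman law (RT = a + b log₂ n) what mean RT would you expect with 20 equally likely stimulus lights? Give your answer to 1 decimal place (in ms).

903.6 ms

Fit slope and intercept:
  b = (937 − 810) / (log₂ 24 − log₂ 12) = 127 / (4.5850 − 3.5850) = 127.000 ms/bit
  a = 810 − 127.000 × 3.5850 = 354.710 ms
Then RT(20) = 354.710 + 127.000 × log₂ 20 = 354.710 + 127.000 × 4.3219 ≈ 903.595 ms.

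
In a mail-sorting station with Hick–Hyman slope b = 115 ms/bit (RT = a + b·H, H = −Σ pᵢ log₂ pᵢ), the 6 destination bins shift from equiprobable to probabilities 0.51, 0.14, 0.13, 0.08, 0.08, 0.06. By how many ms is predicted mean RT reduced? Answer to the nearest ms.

56 ms

The RT saving is b·ΔH. Equiprobable H₀ = log₂(6) = 2.5850 bits; with the given probabilities H = 2.1017 bits.
b·(H₀ − H) = 115 × (2.5850 − 2.1017) = 55.57 ms.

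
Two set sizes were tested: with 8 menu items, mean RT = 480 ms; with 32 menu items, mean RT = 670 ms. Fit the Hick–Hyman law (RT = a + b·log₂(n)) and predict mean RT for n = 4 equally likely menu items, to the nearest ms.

RT is linear in log₂ n, so two points fix the line:
  b = (670 − 480) / (log₂ 32 − log₂ 8) = 190 / (5 − 3) = 95 ms/bit
  a = 480 − 95 × 3 = 195 ms
Then RT(4) = 195 + 95 × log₂ 4 = 195 + 95 × 2 ≈ 385.000 ms.

385 ms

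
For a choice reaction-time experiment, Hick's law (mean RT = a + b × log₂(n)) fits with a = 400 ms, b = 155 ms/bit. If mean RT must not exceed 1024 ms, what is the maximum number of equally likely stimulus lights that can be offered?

16

Set 400 + 155·log₂ n ≤ 1024 → log₂ n ≤ (1024 − 400)/155 = 4.0258.
So n ≤ 2^4.0258 = 16.289; the largest integer n is 16.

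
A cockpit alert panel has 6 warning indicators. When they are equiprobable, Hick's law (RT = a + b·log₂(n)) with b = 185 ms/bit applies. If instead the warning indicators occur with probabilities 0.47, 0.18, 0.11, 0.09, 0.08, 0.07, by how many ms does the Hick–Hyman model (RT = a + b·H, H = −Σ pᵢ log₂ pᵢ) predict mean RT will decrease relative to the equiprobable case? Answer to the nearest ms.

Equiprobable entropy H₀ = log₂ 6 = 2.5850 bits.
Skewed entropy H = −Σ pᵢ log₂ pᵢ = 2.1803 bits.
ΔRT = b·(H₀ − H) = 185 × 0.4047 = 74.87 ms.

75 ms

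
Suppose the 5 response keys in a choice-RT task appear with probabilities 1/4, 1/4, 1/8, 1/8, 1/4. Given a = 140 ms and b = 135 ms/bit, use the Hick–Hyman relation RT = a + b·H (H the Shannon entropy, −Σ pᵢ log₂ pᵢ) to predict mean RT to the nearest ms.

H = −Σ pᵢ log₂ pᵢ = 0.25·2 + 0.25·2 + 0.125·3 + 0.125·3 + 0.25·2 = 2.250 bits.
RT = 140 + 135 × 2.250 = 443.75 ms.

444 ms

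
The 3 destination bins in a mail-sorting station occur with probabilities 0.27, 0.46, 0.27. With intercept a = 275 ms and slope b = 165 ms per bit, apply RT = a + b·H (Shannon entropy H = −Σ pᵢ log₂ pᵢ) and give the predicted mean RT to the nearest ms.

528 ms

H = 0.27·log₂(1/0.27) + 0.46·log₂(1/0.46) + 0.27·log₂(1/0.27) = 1.5354 bits.
RT = 275 + 165 × 1.5354 = 528.34 ms.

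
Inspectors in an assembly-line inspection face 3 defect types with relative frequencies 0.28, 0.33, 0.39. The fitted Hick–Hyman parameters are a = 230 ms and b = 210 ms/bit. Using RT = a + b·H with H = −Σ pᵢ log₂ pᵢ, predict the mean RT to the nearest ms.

Entropy contributions −pᵢ log₂ pᵢ: 0.5142, 0.5278, 0.5298; sum H = 1.5718 bits.
RT = a + bH = 230 + 210·1.5718 = 560.09 ms.

560 ms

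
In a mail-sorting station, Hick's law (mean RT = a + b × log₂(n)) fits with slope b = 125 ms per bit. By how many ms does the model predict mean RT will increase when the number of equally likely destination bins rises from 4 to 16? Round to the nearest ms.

ΔRT = (a + b log₂ n₂) − (a + b log₂ n₁) = b·(log₂ n₂ − log₂ n₁).
log₂(16) − log₂(4) = log₂(16/4) = log₂(4) = 2.
ΔRT = 125 × 2.0000 = 250.000 ms.

250 ms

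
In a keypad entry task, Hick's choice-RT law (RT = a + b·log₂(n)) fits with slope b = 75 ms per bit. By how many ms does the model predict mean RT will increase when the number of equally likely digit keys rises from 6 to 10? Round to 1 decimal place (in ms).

ΔRT = (a + b log₂ n₂) − (a + b log₂ n₁) = b·(log₂ n₂ − log₂ n₁).
log₂(10) − log₂(6) = 3.3219 − 2.5850 = 0.7370.
ΔRT = 75 × 0.7370 = 55.272 ms.

55.3 ms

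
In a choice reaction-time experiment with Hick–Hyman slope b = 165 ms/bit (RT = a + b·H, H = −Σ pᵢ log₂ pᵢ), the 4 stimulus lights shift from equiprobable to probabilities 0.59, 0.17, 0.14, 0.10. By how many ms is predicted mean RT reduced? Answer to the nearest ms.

64 ms

Equiprobable entropy H₀ = log₂ 4 = 2.0000 bits.
Skewed entropy H = −Σ pᵢ log₂ pᵢ = 1.6130 bits.
ΔRT = b·(H₀ − H) = 165 × 0.3870 = 63.85 ms.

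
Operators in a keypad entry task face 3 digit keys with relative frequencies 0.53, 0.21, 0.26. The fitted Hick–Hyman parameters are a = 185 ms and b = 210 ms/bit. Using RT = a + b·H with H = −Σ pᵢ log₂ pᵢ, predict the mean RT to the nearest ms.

492 ms

Entropy contributions −pᵢ log₂ pᵢ: 0.4854, 0.4728, 0.5053; sum H = 1.4636 bits.
RT = a + bH = 185 + 210·1.4636 = 492.35 ms.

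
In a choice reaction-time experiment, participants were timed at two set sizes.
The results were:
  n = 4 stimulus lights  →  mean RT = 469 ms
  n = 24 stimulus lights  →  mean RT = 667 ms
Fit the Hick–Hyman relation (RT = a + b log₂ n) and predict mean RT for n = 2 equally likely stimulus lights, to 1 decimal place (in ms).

392.4 ms

RT is linear in log₂ n, so two points fix the line:
  b = (667 − 469) / (log₂ 24 − log₂ 4) = 198 / (4.5850 − 2) = 76.597 ms/bit
  a = 469 − 76.597 × 2 = 315.806 ms
Then RT(2) = 315.806 + 76.597 × log₂ 2 = 315.806 + 76.597 × 1 ≈ 392.403 ms.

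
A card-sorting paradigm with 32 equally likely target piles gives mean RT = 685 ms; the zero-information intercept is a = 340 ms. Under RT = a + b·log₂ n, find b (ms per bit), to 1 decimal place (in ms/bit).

69.0 ms/bit

b = (685 − 340) / log₂(32) = 345 / 5 = 69.000 ms/bit.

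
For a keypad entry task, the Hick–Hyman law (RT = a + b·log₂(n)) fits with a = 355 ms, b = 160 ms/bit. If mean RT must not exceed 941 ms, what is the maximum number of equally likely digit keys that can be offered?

Information budget: (941 − 355)/160 = 3.6625 bits, so n ≤ 2^3.6625 = 12.663 → at most 12.

12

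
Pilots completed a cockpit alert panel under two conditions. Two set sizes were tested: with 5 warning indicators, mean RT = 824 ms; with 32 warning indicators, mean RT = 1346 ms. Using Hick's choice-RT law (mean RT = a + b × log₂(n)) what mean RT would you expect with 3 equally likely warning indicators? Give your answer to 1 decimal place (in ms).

Fit slope and intercept:
  b = (1346 − 824) / (log₂ 32 − log₂ 5) = 522 / (5 − 2.3219) = 194.916 ms/bit
  a = 824 − 194.916 × 2.3219 = 371.418 ms
Then RT(3) = 371.418 + 194.916 × log₂ 3 = 371.418 + 194.916 × 1.5850 ≈ 680.353 ms.

680.4 ms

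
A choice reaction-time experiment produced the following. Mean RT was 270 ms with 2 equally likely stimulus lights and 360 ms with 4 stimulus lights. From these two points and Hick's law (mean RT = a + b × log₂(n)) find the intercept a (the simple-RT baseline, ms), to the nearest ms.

180 ms

b = (RT₂ − RT₁)/(log₂ n₂ − log₂ n₁) = (360 − 270)/(2 − 1) = 90 ms/bit.
Intercept: a = 270 − 90·log₂(2) = 180.000 ms.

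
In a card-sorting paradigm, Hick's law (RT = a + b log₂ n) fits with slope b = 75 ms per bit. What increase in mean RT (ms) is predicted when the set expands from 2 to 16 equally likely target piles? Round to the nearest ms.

The intercept a cancels: ΔRT = b·(log₂ n₂ − log₂ n₁) = b·log₂(n₂/n₁).
log₂(16) − log₂(2) = log₂(16/2) = log₂(8) = 3.
ΔRT = 75 × 3.0000 = 225.000 ms.

225 ms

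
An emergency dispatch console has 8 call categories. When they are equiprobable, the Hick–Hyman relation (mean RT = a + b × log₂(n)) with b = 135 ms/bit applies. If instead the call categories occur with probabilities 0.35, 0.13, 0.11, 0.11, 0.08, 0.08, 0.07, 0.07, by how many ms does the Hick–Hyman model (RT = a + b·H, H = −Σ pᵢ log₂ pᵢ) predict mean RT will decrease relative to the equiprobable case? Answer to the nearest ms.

36 ms

The RT saving is b·ΔH. Equiprobable H₀ = log₂(8) = 3.0000 bits; with the given probabilities H = 2.7334 bits.
b·(H₀ − H) = 135 × (3.0000 − 2.7334) = 35.98 ms.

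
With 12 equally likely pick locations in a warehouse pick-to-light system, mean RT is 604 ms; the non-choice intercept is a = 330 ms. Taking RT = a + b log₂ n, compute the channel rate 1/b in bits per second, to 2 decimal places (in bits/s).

13.08 bits/s

Choice component = 604 − 330 = 274 ms over log₂(12) = 3.5850 bits.
b = 274 / 3.5850 = 76.430 ms/bit, so 1/b = 13.084 bits/s.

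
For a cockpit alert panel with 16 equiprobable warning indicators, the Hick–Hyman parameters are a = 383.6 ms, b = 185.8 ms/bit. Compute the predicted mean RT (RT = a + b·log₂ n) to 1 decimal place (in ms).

1126.8 ms

log₂(16) = 4 bits, so RT = 383.6 + 185.8 × 4 ≈ 1126.800 ms.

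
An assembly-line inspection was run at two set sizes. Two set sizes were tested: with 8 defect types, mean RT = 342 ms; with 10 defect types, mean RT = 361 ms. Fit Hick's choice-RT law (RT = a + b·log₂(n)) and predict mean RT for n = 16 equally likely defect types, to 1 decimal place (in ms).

401.0 ms

With log₂ n on the abscissa the relation is linear; from the two conditions:
  b = (361 − 342) / (log₂ 10 − log₂ 8) = 19 / (3.3219 − 3) = 59.019 ms/bit
  a = 342 − 59.019 × 3 = 164.942 ms
Then RT(16) = 164.942 + 59.019 × log₂ 16 = 164.942 + 59.019 × 4 ≈ 401.019 ms.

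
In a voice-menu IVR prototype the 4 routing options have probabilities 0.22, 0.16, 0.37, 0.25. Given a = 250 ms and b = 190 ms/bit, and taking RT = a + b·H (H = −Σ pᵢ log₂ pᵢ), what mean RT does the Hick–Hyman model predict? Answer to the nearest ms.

Entropy contributions −pᵢ log₂ pᵢ: 0.4806, 0.4230, 0.5307, 0.5000; sum H = 1.9343 bits.
RT = a + bH = 250 + 190·1.9343 = 617.52 ms.

618 ms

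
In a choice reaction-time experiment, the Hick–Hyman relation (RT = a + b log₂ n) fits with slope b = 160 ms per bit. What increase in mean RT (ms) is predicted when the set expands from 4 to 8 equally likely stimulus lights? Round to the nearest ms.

ΔRT = (a + b log₂ n₂) − (a + b log₂ n₁) = b·(log₂ n₂ − log₂ n₁).
log₂(8) − log₂(4) = log₂(8/4) = log₂(2) = 1.
ΔRT = 160 × 1.0000 = 160.000 ms.

160 ms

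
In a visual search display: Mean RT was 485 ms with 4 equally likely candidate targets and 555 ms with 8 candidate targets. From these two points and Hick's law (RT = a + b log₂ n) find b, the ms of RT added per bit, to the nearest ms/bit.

70 ms/bit

Slope: b = (555 − 485) / (log₂ 8 − log₂ 4) = 70/1.0000 = 70 ms/bit.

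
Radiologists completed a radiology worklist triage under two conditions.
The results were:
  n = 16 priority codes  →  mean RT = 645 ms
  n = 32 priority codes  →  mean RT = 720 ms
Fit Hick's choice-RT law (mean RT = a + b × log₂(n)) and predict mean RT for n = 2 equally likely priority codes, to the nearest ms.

420 ms

Solve the two-equation system in a and b:
  b = (720 − 645) / (log₂ 32 − log₂ 16) = 75 / (5 − 4) = 75 ms/bit
  a = 645 − 75 × 4 = 345 ms
Then RT(2) = 345 + 75 × log₂ 2 = 345 + 75 × 1 ≈ 420.000 ms.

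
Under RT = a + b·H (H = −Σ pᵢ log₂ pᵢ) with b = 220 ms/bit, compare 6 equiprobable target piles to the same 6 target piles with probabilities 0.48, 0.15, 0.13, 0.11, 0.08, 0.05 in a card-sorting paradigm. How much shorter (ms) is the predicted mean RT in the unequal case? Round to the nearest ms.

Equiprobable entropy H₀ = log₂ 6 = 2.5850 bits.
Skewed entropy H = −Σ pᵢ log₂ pᵢ = 2.1593 bits.
ΔRT = b·(H₀ − H) = 220 × 0.4256 = 93.63 ms.

94 ms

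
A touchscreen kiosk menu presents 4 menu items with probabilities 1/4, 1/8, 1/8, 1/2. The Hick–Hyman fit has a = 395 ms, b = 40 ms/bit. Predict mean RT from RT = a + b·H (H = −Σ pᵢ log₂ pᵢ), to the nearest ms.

H = −Σ pᵢ log₂ pᵢ = 0.25·2 + 0.125·3 + 0.125·3 + 0.5·1 = 1.750 bits.
RT = 395 + 40 × 1.750 = 465.00 ms.

465 ms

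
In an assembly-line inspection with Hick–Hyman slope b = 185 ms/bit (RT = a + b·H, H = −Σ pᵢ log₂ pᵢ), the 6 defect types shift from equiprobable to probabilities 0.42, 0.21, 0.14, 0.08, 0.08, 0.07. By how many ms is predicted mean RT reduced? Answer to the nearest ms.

62 ms

The RT saving is b·ΔH. Equiprobable H₀ = log₂(6) = 2.5850 bits; with the given probabilities H = 2.2472 bits.
b·(H₀ − H) = 185 × (2.5850 − 2.2472) = 62.50 ms.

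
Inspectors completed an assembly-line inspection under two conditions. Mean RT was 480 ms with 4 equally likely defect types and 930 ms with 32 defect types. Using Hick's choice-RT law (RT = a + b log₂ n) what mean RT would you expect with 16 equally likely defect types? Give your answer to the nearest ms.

780 ms

RT is linear in log₂ n, so two points fix the line:
  b = (930 − 480) / (log₂ 32 − log₂ 4) = 450 / (5 − 2) = 150 ms/bit
  a = 480 − 150 × 2 = 180 ms
Then RT(16) = 180 + 150 × log₂ 16 = 180 + 150 × 4 ≈ 780.000 ms.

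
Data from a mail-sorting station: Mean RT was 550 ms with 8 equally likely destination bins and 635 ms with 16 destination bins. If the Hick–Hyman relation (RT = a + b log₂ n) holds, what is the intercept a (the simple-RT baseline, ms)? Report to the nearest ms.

295 ms

The slope on a log₂ axis is (635 − 550) / (4 − 3) = 85 ms/bit.
a = RT₁ − b·log₂ n₁ = 550 − 85 × 3 = 295.000 ms.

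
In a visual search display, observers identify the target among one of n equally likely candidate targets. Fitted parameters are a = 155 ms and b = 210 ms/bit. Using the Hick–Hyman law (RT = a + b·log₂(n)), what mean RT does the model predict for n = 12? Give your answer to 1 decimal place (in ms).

log₂(12) = 3.5850 bits, so RT = 155 + 210 × 3.5850 ≈ 907.842 ms.

907.8 ms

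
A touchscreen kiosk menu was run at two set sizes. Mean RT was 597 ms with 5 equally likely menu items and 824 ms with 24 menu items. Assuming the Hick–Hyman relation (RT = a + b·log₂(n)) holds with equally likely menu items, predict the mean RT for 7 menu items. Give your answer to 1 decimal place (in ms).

645.7 ms

RT is linear in log₂ n, so two points fix the line:
  b = (824 − 597) / (log₂ 24 − log₂ 5) = 227 / (4.5850 − 2.3219) = 100.308 ms/bit
  a = 597 − 100.308 × 2.3219 = 364.093 ms
Then RT(7) = 364.093 + 100.308 × log₂ 7 = 364.093 + 100.308 × 2.8074 ≈ 645.692 ms.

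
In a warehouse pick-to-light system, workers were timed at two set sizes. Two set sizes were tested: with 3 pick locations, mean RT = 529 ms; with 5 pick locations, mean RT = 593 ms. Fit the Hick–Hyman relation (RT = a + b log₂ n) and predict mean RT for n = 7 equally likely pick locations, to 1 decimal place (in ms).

RT is linear in log₂ n, so two points fix the line:
  b = (593 − 529) / (log₂ 5 − log₂ 3) = 64 / (2.3219 − 1.5850) = 86.843 ms/bit
  a = 529 − 86.843 × 1.5850 = 391.358 ms
Then RT(7) = 391.358 + 86.843 × log₂ 7 = 391.358 + 86.843 × 2.8074 ≈ 635.156 ms.

635.2 ms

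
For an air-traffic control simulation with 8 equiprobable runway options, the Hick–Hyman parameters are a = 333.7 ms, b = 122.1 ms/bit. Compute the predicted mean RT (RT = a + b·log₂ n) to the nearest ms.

log₂(8) = 3 bits, so RT = 333.7 + 122.1 × 3 ≈ 700.000 ms.

700 ms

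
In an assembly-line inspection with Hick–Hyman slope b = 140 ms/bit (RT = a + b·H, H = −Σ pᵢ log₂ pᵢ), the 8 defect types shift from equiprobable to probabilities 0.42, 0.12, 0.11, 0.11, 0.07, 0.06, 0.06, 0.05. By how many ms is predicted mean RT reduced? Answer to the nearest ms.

Equiprobable entropy H₀ = log₂ 8 = 3.0000 bits.
Skewed entropy H = −Σ pᵢ log₂ pᵢ = 2.5650 bits.
ΔRT = b·(H₀ − H) = 140 × 0.4350 = 60.90 ms.

61 ms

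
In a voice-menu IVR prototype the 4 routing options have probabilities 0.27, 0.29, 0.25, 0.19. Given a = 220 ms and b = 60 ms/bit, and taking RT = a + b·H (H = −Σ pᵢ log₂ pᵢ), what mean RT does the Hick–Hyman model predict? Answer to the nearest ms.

H = 0.27·log₂(1/0.27) + 0.29·log₂(1/0.29) + 0.25·log₂(1/0.25) + 0.19·log₂(1/0.19) = 1.9832 bits.
RT = 220 + 60 × 1.9832 = 338.99 ms.

339 ms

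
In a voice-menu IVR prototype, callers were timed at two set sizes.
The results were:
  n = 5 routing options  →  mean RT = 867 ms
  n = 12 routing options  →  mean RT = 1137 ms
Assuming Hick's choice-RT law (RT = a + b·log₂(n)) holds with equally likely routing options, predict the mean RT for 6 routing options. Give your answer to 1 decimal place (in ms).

Solve the two-equation system in a and b:
  b = (1137 − 867) / (log₂ 12 − log₂ 5) = 270 / (3.5850 − 2.3219) = 213.771 ms/bit
  a = 867 − 213.771 × 2.3219 = 370.639 ms
Then RT(6) = 370.639 + 213.771 × log₂ 6 = 370.639 + 213.771 × 2.5850 ≈ 923.229 ms.

923.2 ms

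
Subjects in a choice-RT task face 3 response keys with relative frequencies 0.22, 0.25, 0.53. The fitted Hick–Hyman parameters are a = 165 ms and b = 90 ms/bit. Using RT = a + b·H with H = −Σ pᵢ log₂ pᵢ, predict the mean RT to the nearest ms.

Entropy contributions −pᵢ log₂ pᵢ: 0.4806, 0.5000, 0.4854; sum H = 1.4660 bits.
RT = a + bH = 165 + 90·1.4660 = 296.94 ms.

297 ms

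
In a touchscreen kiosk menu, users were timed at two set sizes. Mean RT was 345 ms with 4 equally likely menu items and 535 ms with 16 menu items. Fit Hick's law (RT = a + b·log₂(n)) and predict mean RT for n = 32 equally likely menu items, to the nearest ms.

RT is linear in log₂ n, so two points fix the line:
  b = (535 − 345) / (log₂ 16 − log₂ 4) = 190 / (4 − 2) = 95 ms/bit
  a = 345 − 95 × 2 = 155 ms
Then RT(32) = 155 + 95 × log₂ 32 = 155 + 95 × 5 ≈ 630.000 ms.

630 ms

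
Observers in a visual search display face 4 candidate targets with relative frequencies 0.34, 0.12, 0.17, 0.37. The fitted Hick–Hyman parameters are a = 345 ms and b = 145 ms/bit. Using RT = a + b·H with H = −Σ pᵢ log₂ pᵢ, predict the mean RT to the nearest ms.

615 ms

H = 0.34·log₂(1/0.34) + 0.12·log₂(1/0.12) + 0.17·log₂(1/0.17) + 0.37·log₂(1/0.37) = 1.8616 bits.
RT = 345 + 145 × 1.8616 = 614.93 ms.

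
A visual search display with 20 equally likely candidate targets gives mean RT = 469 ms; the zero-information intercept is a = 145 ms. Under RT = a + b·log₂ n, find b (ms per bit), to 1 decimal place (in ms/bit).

75.0 ms/bit

b = (469 − 145) / log₂(20) = 324 / 4.3219 = 74.967 ms/bit.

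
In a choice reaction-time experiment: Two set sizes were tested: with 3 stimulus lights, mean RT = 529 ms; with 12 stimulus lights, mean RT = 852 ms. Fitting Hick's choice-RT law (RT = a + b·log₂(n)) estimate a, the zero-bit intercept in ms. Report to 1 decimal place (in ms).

273.0 ms

b = (RT₂ − RT₁)/(log₂ n₂ − log₂ n₁) = (852 − 529)/(3.5850 − 1.5850) = 161.500 ms/bit.
a = RT₁ − b·log₂ n₁ = 529 − 161.500 × 1.5850 = 273.029 ms.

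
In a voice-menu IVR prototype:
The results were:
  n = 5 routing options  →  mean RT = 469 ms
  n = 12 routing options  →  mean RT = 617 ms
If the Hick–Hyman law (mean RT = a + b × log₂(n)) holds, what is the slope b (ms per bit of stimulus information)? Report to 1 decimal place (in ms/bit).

117.2 ms/bit

Slope: b = (617 − 469) / (log₂ 12 − log₂ 5) = 148/1.2630 = 117.178 ms/bit.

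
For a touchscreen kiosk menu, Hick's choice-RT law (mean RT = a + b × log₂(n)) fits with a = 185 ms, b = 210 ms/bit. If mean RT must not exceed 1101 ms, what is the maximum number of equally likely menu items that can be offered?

20

210·log₂ n ≤ 1101 − 185 = 916, giving log₂ n ≤ 4.3619 and n ≤ 20.562. The largest whole number is 20.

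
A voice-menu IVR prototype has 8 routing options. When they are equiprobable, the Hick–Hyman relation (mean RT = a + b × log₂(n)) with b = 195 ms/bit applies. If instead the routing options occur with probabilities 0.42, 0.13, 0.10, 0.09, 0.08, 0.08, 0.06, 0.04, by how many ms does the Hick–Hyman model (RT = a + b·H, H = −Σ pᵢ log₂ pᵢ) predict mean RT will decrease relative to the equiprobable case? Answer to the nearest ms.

85 ms

The RT saving is b·ΔH. Equiprobable H₀ = log₂(8) = 3.0000 bits; with the given probabilities H = 2.5654 bits.
b·(H₀ − H) = 195 × (3.0000 − 2.5654) = 84.74 ms.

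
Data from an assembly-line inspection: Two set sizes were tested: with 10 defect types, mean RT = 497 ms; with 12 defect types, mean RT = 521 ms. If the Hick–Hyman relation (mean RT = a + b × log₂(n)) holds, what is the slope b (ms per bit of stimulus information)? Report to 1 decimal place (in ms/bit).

The slope on a log₂ axis is (521 − 497) / (3.5850 − 3.3219) = 91.243 ms/bit.

91.2 ms/bit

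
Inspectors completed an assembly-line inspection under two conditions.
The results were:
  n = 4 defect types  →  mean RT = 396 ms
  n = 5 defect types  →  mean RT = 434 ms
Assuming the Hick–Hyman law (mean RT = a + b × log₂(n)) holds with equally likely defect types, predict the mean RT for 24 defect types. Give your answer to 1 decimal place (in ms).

701.1 ms

With log₂ n on the abscissa the relation is linear; from the two conditions:
  b = (434 − 396) / (log₂ 5 − log₂ 4) = 38 / (2.3219 − 2) = 118.039 ms/bit
  a = 396 − 118.039 × 2 = 159.922 ms
Then RT(24) = 159.922 + 118.039 × log₂ 24 = 159.922 + 118.039 × 4.5850 ≈ 701.126 ms.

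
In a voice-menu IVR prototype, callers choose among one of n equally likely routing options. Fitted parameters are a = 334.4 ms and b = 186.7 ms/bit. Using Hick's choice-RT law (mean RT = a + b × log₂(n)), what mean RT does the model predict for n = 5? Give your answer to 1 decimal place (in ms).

log₂(5) = 2.3219 bits, so RT = 334.4 + 186.7 × 2.3219 ≈ 767.904 ms.

767.9 ms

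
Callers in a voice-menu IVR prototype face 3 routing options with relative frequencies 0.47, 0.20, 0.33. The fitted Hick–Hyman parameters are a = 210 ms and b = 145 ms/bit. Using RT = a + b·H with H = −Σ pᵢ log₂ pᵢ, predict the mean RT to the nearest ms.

428 ms

H = 0.47·log₂(1/0.47) + 0.20·log₂(1/0.20) + 0.33·log₂(1/0.33) = 1.5042 bits.
RT = 210 + 145 × 1.5042 = 428.10 ms.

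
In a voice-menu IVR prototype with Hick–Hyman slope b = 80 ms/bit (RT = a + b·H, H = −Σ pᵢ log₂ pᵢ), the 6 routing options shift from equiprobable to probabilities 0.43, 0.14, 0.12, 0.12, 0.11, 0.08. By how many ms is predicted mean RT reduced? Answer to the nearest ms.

23 ms

Equiprobable entropy H₀ = log₂ 6 = 2.5850 bits.
Skewed entropy H = −Σ pᵢ log₂ pᵢ = 2.2966 bits.
ΔRT = b·(H₀ − H) = 80 × 0.2884 = 23.07 ms.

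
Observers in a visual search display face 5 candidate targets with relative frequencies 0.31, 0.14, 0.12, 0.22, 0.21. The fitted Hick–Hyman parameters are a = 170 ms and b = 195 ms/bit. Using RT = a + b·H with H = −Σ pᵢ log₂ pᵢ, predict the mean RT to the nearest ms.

607 ms

H = 0.31·log₂(1/0.31) + 0.14·log₂(1/0.14) + 0.12·log₂(1/0.12) + 0.22·log₂(1/0.22) + 0.21·log₂(1/0.21) = 2.2414 bits.
RT = 170 + 195 × 2.2414 = 607.07 ms.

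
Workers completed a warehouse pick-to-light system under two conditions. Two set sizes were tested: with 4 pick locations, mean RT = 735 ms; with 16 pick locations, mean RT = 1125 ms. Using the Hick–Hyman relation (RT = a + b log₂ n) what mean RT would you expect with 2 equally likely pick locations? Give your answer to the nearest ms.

Fit slope and intercept:
  b = (1125 − 735) / (log₂ 16 − log₂ 4) = 390 / (4 − 2) = 195 ms/bit
  a = 735 − 195 × 2 = 345 ms
Then RT(2) = 345 + 195 × log₂ 2 = 345 + 195 × 1 ≈ 540.000 ms.

540 ms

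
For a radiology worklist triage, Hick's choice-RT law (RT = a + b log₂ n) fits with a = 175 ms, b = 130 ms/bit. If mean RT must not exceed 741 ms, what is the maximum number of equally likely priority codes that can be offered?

Information budget: (741 − 175)/130 = 4.3538 bits, so n ≤ 2^4.3538 = 20.447 → at most 20.

20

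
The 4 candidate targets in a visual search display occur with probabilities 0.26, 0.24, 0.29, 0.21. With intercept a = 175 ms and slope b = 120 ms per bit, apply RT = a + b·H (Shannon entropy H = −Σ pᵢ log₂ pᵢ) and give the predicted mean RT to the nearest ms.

414 ms

H = 0.26·log₂(1/0.26) + 0.24·log₂(1/0.24) + 0.29·log₂(1/0.29) + 0.21·log₂(1/0.21) = 1.9901 bits.
RT = 175 + 120 × 1.9901 = 413.82 ms.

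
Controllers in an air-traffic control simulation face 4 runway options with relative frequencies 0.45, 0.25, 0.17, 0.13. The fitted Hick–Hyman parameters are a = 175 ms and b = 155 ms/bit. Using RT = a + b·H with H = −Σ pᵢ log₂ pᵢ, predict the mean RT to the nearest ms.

Entropy contributions −pᵢ log₂ pᵢ: 0.5184, 0.5000, 0.4346, 0.3826; sum H = 1.8356 bits.
RT = a + bH = 175 + 155·1.8356 = 459.52 ms.

460 ms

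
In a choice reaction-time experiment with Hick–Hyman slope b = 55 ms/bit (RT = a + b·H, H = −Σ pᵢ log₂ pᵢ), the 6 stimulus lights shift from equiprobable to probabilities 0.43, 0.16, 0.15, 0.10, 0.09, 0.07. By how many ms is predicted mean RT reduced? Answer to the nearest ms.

17 ms

Equiprobable entropy H₀ = log₂ 6 = 2.5850 bits.
Skewed entropy H = −Σ pᵢ log₂ pᵢ = 2.2705 bits.
ΔRT = b·(H₀ − H) = 55 × 0.3144 = 17.29 ms.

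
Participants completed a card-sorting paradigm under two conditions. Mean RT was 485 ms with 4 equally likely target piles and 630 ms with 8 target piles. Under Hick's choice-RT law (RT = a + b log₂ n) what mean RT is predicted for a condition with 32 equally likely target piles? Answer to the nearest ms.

920 ms

Solve the two-equation system in a and b:
  b = (630 − 485) / (log₂ 8 − log₂ 4) = 145 / (3 − 2) = 145 ms/bit
  a = 485 − 145 × 2 = 195 ms
Then RT(32) = 195 + 145 × log₂ 32 = 195 + 145 × 5 ≈ 920.000 ms.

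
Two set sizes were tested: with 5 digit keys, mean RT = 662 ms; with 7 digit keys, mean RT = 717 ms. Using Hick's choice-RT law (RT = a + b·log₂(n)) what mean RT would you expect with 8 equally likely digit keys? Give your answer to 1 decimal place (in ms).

738.8 ms

RT is linear in log₂ n, so two points fix the line:
  b = (717 − 662) / (log₂ 7 − log₂ 5) = 55 / (2.8074 − 2.3219) = 113.302 ms/bit
  a = 662 − 113.302 × 2.3219 = 398.920 ms
Then RT(8) = 398.920 + 113.302 × log₂ 8 = 398.920 + 113.302 × 3 ≈ 738.827 ms.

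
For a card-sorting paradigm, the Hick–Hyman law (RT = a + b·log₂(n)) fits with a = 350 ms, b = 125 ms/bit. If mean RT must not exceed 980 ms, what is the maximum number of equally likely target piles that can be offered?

125·log₂ n ≤ 980 − 350 = 630, giving log₂ n ≤ 5.0400 and n ≤ 32.900. The largest whole number is 32.

32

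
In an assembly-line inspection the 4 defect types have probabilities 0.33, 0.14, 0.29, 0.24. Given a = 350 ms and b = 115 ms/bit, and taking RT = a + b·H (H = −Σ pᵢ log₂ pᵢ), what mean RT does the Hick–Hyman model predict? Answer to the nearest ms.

573 ms

H = 0.33·log₂(1/0.33) + 0.14·log₂(1/0.14) + 0.29·log₂(1/0.29) + 0.24·log₂(1/0.24) = 1.9370 bits.
RT = 350 + 115 × 1.9370 = 572.75 ms.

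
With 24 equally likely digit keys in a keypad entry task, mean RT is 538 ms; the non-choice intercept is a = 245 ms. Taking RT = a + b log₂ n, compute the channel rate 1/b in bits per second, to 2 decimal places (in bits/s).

b = (538 − 245)/log₂ 24 = 293/4.5850 = 63.905 ms per bit = 0.06390 s/bit; the reciprocal is 15.648 bits/s.

15.65 bits/s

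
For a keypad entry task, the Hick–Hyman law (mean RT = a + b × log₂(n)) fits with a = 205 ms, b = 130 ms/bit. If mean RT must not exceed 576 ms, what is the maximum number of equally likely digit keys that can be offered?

Information budget: (576 − 205)/130 = 2.8538 bits, so n ≤ 2^2.8538 = 7.229 → at most 7.

7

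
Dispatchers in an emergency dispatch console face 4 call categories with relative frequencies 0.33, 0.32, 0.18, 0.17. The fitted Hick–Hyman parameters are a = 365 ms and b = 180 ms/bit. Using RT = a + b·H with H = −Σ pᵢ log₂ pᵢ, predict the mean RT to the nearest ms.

713 ms

Entropy contributions −pᵢ log₂ pᵢ: 0.5278, 0.5260, 0.4453, 0.4346; sum H = 1.9338 bits.
RT = a + bH = 365 + 180·1.9338 = 713.08 ms.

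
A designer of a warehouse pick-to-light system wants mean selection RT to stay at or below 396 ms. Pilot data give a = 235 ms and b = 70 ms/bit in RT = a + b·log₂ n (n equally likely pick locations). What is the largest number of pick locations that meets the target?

Set 235 + 70·log₂ n ≤ 396 → log₂ n ≤ (396 − 235)/70 = 2.3000.
So n ≤ 2^2.3000 = 4.925; the largest integer n is 4.

4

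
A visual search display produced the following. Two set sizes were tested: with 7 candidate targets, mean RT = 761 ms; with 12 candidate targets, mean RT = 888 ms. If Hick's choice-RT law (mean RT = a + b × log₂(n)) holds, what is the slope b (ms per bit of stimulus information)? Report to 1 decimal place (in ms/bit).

Slope: b = (888 − 761) / (log₂ 12 − log₂ 7) = 127/0.7776 = 163.321 ms/bit.

163.3 ms/bit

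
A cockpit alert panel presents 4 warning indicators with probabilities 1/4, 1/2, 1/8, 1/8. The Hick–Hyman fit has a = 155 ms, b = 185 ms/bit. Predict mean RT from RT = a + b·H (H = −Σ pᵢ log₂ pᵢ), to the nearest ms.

H = −Σ pᵢ log₂ pᵢ = 0.25·2 + 0.5·1 + 0.125·3 + 0.125·3 = 1.750 bits.
RT = 155 + 185 × 1.750 = 478.75 ms.

479 ms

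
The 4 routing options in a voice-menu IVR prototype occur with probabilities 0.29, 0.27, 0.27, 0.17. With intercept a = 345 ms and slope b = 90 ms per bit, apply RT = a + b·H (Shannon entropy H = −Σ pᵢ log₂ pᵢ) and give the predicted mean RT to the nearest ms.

523 ms

Entropy contributions −pᵢ log₂ pᵢ: 0.5179, 0.5100, 0.5100, 0.4346; sum H = 1.9725 bits.
RT = a + bH = 345 + 90·1.9725 = 522.53 ms.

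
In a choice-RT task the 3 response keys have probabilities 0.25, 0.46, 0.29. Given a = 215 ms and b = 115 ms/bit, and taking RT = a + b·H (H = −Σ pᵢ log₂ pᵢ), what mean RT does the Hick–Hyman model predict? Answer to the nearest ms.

Entropy contributions −pᵢ log₂ pᵢ: 0.5000, 0.5153, 0.5179; sum H = 1.5332 bits.
RT = a + bH = 215 + 115·1.5332 = 391.32 ms.

391 ms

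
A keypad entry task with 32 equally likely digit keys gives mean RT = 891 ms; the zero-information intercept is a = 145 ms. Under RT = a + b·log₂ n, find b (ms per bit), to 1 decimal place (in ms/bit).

log₂(32) = 5 bits.
b = (RT − a)/log₂ n = (891 − 145) / 5 = 149.200 ms/bit.

149.2 ms/bit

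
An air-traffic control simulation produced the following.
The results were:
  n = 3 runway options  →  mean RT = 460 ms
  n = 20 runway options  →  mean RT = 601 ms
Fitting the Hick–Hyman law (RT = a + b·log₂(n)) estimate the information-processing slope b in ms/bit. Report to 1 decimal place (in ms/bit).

51.5 ms/bit

b = (RT₂ − RT₁)/(log₂ n₂ − log₂ n₁) = (601 − 460)/(4.3219 − 1.5850) = 51.517 ms/bit.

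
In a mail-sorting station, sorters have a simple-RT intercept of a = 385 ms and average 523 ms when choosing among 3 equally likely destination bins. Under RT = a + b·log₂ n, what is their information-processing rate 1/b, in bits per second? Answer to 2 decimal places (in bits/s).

Choice component = 523 − 385 = 138 ms over log₂(3) = 1.5850 bits.
b = 138 / 1.5850 = 87.068 ms/bit, so 1/b = 11.485 bits/s.

11.49 bits/s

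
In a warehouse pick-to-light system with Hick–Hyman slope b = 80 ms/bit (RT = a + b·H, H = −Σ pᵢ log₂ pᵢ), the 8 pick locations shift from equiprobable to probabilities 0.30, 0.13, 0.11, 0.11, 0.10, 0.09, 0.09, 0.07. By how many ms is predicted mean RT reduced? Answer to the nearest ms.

The RT saving is b·ΔH. Equiprobable H₀ = log₂(8) = 3.0000 bits; with the given probabilities H = 2.8304 bits.
b·(H₀ − H) = 80 × (3.0000 − 2.8304) = 13.57 ms.

14 ms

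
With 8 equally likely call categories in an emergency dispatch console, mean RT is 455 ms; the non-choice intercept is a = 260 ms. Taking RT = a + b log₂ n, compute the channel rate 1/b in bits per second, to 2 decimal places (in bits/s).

Choice component = 455 − 260 = 195 ms over log₂(8) = 3 bits.
b = 195 / 3 = 65.000 ms/bit, so 1/b = 15.385 bits/s.

15.38 bits/s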